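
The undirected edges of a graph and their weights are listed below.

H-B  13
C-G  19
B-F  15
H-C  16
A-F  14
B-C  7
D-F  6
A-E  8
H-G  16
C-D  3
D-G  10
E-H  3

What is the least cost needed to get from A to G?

27

Compare a few routes:
A → E → H → G: 8+3+16 = 27
A → F → D → G: 14+6+10 = 30
The minimum is 27 via A → E → H → G.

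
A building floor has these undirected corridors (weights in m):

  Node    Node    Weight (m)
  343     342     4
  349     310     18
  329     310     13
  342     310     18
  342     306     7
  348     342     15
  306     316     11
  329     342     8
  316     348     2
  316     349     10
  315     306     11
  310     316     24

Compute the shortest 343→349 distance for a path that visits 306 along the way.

Shortest 343→306: 343 → 342 → 306 = 11
Shortest 306→349: 306 → 316 → 349 = 21
Total via 306: 11 + 21 = 32 m.

32 m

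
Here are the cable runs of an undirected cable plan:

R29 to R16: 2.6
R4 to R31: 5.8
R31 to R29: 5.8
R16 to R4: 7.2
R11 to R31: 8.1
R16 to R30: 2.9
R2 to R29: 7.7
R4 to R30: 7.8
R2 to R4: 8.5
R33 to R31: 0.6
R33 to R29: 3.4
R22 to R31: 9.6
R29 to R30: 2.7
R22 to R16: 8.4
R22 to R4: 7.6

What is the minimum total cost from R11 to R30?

Running Dijkstra from R11:
R11: 0
R31: 8.1  (via R11)
R33: 8.7  (via R31)
R29: 12.1  (via R33)
R4: 13.9  (via R31)
R16: 14.7  (via R29)
R30: 14.8  (via R29)
Shortest route: R11 → R31 → R33 → R29 → R30 = 14.8.

14.8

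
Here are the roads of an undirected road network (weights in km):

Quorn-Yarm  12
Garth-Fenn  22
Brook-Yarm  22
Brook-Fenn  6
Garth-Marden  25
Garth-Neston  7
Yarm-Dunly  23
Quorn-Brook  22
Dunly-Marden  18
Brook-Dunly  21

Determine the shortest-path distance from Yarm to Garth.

Running Dijkstra from Yarm:
Yarm: 0
Quorn: 12  (via Yarm)
Brook: 22  (via Yarm)
Dunly: 23  (via Yarm)
Fenn: 28  (via Brook)
Marden: 41  (via Dunly)
Garth: 50  (via Fenn)
Shortest route: Yarm → Brook → Fenn → Garth = 50 km.

50 km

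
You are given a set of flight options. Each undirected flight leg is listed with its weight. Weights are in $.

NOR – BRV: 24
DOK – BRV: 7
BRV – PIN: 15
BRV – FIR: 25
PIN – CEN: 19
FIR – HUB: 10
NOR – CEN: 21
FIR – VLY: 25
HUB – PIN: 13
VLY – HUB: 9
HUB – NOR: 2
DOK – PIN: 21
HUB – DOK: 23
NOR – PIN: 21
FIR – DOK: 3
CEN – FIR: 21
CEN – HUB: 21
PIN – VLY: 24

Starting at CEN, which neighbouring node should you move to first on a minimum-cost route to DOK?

FIR

Enumerating some paths:
CEN → HUB → FIR → DOK: 21+10+3 = 34
CEN → NOR → HUB → FIR → DOK: 21+2+10+3 = 36
CEN → FIR → DOK: 21+3 = 24
Cheapest is CEN → FIR → DOK at $24.
So from CEN the first move is to FIR.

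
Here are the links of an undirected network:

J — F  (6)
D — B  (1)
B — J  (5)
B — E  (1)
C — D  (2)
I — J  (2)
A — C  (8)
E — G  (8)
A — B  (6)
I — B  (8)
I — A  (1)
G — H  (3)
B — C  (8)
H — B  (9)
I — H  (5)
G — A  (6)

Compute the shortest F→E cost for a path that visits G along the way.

Shortest F→G: F → J → I → A → G = 15
Shortest G→E: G → E = 8
Total via G: 15 + 8 = 23.

23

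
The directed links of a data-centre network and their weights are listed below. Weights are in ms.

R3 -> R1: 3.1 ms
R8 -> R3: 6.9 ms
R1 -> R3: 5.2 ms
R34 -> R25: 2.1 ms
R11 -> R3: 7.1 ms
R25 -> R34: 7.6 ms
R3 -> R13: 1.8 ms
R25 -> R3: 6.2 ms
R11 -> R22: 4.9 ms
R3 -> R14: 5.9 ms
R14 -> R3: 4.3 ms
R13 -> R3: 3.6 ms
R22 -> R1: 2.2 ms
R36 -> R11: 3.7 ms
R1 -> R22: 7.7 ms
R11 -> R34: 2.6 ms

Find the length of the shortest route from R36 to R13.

12.6 ms

Compare a few routes:
R36–R11–R3–R13: 3.7+7.1+1.8 = 12.6
R36–R11–R34–R25–R3–R13: 3.7+2.6+2.1+6.2+1.8 = 16.4
The minimum is 12.6 ms via R36–R11–R3–R13.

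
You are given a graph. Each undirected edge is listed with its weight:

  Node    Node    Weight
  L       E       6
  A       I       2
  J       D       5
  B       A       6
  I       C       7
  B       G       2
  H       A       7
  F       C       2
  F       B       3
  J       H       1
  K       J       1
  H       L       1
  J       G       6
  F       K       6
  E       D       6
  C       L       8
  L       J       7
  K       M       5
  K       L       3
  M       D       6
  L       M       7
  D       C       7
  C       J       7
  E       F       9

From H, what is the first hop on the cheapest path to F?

J

Enumerating some paths:
H - L - C - F: 1+8+2 = 11
H - J - C - F: 1+7+2 = 10
H - L - K - F: 1+3+6 = 10
H - J - K - F: 1+1+6 = 8
The minimum is 8 via H - J - K - F.
So from H the first move is to J.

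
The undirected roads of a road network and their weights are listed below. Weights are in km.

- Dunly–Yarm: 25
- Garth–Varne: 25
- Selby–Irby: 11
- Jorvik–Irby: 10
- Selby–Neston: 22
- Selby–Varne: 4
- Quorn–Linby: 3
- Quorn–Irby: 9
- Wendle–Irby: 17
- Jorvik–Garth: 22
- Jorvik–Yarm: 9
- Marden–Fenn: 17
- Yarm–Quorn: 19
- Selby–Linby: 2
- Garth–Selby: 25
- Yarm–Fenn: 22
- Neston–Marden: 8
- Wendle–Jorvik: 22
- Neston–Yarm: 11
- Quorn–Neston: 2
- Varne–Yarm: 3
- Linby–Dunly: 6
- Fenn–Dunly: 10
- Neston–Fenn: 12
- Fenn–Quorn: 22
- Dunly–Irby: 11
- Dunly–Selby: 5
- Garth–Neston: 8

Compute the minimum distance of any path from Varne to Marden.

Compare a few routes:
Varne → Selby → Linby → Quorn → Neston → Marden: 4+2+3+2+8 = 19
Varne → Selby → Dunly → Linby → Quorn → Neston → Marden: 4+5+6+3+2+8 = 28
Varne → Yarm → Quorn → Neston → Marden: 3+19+2+8 = 32
Varne → Yarm → Neston → Marden: 3+11+8 = 22
The minimum is 19 km via Varne → Selby → Linby → Quorn → Neston → Marden.

19 km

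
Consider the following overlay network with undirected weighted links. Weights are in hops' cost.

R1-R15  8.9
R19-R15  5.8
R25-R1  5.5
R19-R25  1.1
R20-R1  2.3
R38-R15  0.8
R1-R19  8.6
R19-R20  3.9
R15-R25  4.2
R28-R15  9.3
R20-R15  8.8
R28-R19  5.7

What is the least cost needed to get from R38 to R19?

6.1 hops' cost

Running Dijkstra from R38:
R38: 0
R15: 0.8  (via R38)
R25: 5  (via R15)
R19: 6.1  (via R25)
Shortest route: R38–R15–R25–R19 = 6.1 hops' cost.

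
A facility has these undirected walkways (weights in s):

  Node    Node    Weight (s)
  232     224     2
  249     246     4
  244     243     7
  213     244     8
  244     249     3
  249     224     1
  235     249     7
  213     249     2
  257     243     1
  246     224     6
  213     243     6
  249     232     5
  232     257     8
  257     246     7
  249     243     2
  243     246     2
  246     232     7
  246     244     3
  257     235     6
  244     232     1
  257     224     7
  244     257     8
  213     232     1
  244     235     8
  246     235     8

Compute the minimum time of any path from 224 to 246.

Settle nodes by increasing distance from 224:
224: 0
249: 1  (via 224)
232: 2  (via 224)
244: 3  (via 232)
243: 3  (via 249)
213: 3  (via 249)
257: 4  (via 243)
246: 5  (via 249)
Shortest route: 224 → 249 → 246 = 5 s.

5 s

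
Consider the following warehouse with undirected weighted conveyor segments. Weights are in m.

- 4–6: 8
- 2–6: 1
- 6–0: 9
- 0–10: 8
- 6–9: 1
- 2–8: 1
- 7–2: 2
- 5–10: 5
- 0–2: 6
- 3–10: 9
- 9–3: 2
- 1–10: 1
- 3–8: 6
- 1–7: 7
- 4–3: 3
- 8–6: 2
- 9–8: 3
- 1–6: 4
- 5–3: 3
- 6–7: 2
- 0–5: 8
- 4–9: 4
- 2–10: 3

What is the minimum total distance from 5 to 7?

8 m

Candidate routes:
5–3–9–6–7: 3+2+1+2 = 8
5–3–9–6–2–7: 3+2+1+1+2 = 9
5–10–2–7: 5+3+2 = 10
5–3–9–8–2–7: 3+2+3+1+2 = 11
The minimum is 8 m via 5–3–9–6–7.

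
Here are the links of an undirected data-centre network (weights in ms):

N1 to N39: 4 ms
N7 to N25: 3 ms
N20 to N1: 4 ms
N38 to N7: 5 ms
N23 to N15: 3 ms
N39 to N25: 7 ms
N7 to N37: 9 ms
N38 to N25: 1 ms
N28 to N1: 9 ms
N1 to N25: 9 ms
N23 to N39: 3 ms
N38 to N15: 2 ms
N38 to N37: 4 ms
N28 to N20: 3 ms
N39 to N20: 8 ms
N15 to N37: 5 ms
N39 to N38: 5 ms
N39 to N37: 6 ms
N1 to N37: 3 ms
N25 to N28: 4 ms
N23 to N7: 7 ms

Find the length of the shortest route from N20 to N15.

10 ms

Enumerating some paths:
N20–N1–N37–N15: 4+3+5 = 12
N20–N1–N37–N38–N15: 4+3+4+2 = 13
N20–N28–N25–N38–N15: 3+4+1+2 = 10
N20–N39–N23–N15: 8+3+3 = 14
Cheapest is N20–N28–N25–N38–N15 at 10 ms.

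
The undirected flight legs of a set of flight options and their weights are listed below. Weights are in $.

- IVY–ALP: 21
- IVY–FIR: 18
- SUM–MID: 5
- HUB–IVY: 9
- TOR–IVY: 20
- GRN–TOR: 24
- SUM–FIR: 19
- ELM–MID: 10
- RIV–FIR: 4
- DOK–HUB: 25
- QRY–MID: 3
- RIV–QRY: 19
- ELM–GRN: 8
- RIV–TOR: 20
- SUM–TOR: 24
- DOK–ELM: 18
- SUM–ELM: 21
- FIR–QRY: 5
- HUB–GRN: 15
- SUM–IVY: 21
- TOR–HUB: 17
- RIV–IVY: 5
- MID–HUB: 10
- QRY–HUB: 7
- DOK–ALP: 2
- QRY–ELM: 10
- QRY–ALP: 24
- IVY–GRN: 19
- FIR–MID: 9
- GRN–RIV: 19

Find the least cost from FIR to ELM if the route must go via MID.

Shortest FIR→MID: FIR–QRY–MID = 8
Shortest MID→ELM: MID–ELM = 10
Total via MID: 8 + 10 = $18.

$18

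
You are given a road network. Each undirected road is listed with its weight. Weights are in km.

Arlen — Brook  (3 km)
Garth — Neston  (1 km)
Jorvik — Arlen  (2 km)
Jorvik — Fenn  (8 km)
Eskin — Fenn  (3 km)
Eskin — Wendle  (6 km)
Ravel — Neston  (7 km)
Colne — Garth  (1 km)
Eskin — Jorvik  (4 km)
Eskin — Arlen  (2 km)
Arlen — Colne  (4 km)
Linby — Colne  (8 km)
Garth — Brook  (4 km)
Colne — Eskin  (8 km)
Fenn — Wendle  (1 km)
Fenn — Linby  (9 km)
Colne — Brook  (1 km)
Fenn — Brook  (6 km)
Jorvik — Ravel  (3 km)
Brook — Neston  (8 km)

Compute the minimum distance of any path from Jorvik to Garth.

Candidate routes:
Jorvik → Arlen → Brook → Garth: 2+3+4 = 9
Jorvik → Arlen → Colne → Brook → Garth: 2+4+1+4 = 11
Jorvik → Arlen → Colne → Garth: 2+4+1 = 7
Cheapest is Jorvik → Arlen → Colne → Garth at 7 km.

7 km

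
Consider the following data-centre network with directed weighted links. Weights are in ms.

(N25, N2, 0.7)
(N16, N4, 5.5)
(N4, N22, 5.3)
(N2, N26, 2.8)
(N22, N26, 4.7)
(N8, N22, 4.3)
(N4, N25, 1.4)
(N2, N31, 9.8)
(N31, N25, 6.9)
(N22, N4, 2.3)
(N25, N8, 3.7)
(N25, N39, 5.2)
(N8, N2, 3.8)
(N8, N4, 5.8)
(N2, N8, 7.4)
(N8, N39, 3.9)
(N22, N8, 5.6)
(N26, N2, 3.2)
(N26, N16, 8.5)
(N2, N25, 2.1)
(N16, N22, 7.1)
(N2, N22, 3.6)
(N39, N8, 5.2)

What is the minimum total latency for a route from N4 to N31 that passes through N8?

18.7 ms

Shortest N4→N8: N4 → N25 → N8 = 5.1
Shortest N8→N31: N8 → N2 → N31 = 13.6
Total via N8: 5.1 + 13.6 = 18.7 ms.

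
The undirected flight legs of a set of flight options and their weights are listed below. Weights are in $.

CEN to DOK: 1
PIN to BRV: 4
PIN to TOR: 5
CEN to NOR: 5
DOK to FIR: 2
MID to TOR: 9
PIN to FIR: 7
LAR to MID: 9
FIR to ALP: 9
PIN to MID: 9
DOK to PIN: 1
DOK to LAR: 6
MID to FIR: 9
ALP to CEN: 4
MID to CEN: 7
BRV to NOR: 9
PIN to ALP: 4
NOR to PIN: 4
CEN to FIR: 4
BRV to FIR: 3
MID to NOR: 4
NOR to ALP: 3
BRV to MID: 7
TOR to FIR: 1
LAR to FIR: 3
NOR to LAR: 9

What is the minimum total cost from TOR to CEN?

Enumerating some paths:
TOR - FIR - CEN: 1+4 = 5
TOR - PIN - DOK - CEN: 5+1+1 = 7
TOR - FIR - DOK - CEN: 1+2+1 = 4
The minimum is $4 via TOR - FIR - DOK - CEN.

$4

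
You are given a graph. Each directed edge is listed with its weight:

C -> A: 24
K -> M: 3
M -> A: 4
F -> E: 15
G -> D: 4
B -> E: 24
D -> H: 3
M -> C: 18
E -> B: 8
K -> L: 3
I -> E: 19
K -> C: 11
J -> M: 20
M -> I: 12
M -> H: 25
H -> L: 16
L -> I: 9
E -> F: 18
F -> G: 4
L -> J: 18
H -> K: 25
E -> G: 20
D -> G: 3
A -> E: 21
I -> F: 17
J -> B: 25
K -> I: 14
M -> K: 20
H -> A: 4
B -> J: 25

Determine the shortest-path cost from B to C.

63

Shortest distances from B:
B: 0
E: 24  (via B)
J: 25  (via B)
F: 42  (via E)
G: 44  (via E)
M: 45  (via J)
D: 48  (via G)
A: 49  (via M)
H: 51  (via D)
I: 57  (via M)
C: 63  (via M)
Shortest route: B–J–M–C = 63.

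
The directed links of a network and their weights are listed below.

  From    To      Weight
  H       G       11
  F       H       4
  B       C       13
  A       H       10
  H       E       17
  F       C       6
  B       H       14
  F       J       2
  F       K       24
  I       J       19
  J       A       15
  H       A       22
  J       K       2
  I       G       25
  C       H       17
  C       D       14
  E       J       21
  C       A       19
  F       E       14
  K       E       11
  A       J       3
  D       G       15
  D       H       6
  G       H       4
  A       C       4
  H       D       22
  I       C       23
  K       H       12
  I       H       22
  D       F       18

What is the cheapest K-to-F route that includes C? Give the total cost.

70

Shortest K→C: K–H–A–C = 38
Best C to F: C–D–F costing 32
Total via C: 38 + 32 = 70.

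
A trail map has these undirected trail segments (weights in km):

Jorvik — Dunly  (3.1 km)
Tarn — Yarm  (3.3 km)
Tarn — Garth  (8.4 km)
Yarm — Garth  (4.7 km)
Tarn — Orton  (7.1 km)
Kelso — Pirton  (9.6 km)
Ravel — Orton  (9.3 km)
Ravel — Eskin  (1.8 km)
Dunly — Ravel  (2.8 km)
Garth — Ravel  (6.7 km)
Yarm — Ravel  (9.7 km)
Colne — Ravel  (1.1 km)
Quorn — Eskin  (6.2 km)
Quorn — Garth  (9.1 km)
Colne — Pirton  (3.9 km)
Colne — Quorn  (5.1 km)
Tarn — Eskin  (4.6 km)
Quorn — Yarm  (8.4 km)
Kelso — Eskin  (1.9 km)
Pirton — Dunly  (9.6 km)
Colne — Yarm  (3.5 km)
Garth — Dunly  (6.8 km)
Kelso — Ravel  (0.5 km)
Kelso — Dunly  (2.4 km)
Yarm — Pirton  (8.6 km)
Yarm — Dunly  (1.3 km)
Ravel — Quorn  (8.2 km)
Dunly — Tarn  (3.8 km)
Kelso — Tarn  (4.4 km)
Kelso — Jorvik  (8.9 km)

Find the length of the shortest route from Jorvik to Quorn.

Running Dijkstra from Jorvik:
Jorvik: 0
Dunly: 3.1  (via Jorvik)
Yarm: 4.4  (via Dunly)
Kelso: 5.5  (via Dunly)
Ravel: 5.9  (via Dunly)
Tarn: 6.9  (via Dunly)
Colne: 7  (via Ravel)
Eskin: 7.4  (via Kelso)
Garth: 9.1  (via Yarm)
Pirton: 10.9  (via Colne)
Quorn: 12.1  (via Colne)
Shortest route: Jorvik–Dunly–Ravel–Colne–Quorn = 12.1 km.

12.1 km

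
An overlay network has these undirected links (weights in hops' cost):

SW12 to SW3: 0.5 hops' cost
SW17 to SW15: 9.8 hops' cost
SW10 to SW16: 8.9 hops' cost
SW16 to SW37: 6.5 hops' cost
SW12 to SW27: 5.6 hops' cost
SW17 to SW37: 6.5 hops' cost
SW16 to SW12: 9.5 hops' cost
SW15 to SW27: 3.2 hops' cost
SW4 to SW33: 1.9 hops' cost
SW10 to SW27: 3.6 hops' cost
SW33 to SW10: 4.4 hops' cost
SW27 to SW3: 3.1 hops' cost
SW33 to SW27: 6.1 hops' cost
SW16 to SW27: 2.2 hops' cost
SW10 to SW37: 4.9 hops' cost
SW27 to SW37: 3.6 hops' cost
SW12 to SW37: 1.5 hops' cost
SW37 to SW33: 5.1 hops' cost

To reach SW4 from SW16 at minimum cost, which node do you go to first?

Compare a few routes:
SW16 - SW27 - SW37 - SW33 - SW4: 2.2+3.6+5.1+1.9 = 12.8
SW16 - SW27 - SW10 - SW33 - SW4: 2.2+3.6+4.4+1.9 = 12.1
SW16 - SW27 - SW33 - SW4: 2.2+6.1+1.9 = 10.2
The minimum is 10.2 hops' cost via SW16 - SW27 - SW33 - SW4.
So from SW16 the first move is to SW27.

SW27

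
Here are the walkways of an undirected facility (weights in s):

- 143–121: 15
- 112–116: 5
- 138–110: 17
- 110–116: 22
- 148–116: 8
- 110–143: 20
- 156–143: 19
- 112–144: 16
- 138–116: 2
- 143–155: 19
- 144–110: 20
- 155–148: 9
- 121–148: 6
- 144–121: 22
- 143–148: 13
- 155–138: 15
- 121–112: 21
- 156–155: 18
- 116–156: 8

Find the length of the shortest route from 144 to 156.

29 s

Enumerating some paths:
144 → 121 → 148 → 116 → 156: 22+6+8+8 = 44
144 → 112 → 116 → 156: 16+5+8 = 29
Cheapest is 144 → 112 → 116 → 156 at 29 s.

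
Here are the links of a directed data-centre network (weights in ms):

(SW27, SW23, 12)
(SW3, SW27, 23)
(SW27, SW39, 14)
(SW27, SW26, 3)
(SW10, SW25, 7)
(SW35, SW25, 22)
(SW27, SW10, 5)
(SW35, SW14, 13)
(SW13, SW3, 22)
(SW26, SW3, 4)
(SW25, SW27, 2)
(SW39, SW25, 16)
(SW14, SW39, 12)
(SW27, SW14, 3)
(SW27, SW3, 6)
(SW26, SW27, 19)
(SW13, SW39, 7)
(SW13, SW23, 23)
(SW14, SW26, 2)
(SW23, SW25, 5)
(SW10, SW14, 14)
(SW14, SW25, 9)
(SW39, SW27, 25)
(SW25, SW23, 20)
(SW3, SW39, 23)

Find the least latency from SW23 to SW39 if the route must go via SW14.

Shortest SW23→SW14: SW23 → SW25 → SW27 → SW14 = 10
Shortest SW14→SW39: SW14 → SW39 = 12
Total via SW14: 10 + 12 = 22 ms.

22 ms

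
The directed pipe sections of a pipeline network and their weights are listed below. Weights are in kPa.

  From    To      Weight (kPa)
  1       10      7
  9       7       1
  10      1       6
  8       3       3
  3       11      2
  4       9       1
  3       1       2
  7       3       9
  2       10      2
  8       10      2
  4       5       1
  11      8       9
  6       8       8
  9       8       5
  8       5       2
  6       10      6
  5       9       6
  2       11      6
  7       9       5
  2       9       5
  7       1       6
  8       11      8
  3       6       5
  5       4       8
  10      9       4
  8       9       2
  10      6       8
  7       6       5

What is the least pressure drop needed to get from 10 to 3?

12 kPa

Candidate routes:
10 - 9 - 7 - 3: 4+1+9 = 14
10 - 9 - 8 - 3: 4+5+3 = 12
Cheapest is 10 - 9 - 8 - 3 at 12 kPa.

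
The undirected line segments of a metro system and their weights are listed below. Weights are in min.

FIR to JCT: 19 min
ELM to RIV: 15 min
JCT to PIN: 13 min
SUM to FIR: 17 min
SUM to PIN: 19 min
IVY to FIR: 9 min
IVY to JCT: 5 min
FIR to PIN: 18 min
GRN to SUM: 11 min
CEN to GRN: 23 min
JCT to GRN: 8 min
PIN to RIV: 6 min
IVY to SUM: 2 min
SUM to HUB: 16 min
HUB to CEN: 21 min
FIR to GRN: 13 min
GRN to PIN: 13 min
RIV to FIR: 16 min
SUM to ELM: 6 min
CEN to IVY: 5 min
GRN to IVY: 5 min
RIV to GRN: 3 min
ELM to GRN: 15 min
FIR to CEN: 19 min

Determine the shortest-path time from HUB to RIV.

Settle nodes by increasing distance from HUB:
HUB: 0
SUM: 16  (via HUB)
IVY: 18  (via SUM)
CEN: 21  (via HUB)
ELM: 22  (via SUM)
JCT: 23  (via IVY)
GRN: 23  (via IVY)
RIV: 26  (via GRN)
Shortest route: HUB–SUM–IVY–GRN–RIV = 26 min.

26 min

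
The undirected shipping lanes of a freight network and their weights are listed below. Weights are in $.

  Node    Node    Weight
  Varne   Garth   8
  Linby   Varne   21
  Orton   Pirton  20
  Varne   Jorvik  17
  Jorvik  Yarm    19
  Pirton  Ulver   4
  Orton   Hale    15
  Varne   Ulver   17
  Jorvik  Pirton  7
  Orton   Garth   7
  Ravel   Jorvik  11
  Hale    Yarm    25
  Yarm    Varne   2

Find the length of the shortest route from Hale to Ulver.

Shortest distances from Hale:
Hale: 0
Orton: 15  (via Hale)
Garth: 22  (via Orton)
Yarm: 25  (via Hale)
Varne: 27  (via Yarm)
Pirton: 35  (via Orton)
Ulver: 39  (via Pirton)
Shortest route: Hale–Orton–Pirton–Ulver = $39.

$39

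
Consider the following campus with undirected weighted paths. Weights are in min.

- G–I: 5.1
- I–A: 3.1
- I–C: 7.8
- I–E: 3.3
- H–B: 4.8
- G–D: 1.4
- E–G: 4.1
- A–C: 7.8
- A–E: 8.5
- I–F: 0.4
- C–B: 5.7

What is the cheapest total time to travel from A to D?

9.6 min

Compare a few routes:
A - I - E - G - D: 3.1+3.3+4.1+1.4 = 11.9
A - I - G - D: 3.1+5.1+1.4 = 9.6
The minimum is 9.6 min via A - I - G - D.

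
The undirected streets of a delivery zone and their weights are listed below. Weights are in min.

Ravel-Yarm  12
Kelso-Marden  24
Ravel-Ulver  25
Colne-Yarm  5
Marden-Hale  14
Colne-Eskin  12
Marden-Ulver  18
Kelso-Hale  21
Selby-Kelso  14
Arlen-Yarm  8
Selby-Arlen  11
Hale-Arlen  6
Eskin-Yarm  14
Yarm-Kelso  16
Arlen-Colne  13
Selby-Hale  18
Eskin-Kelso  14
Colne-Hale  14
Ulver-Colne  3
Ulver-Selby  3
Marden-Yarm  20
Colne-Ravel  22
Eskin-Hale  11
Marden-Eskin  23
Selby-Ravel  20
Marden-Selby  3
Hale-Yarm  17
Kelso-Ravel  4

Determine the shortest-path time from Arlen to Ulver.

14 min

Compare a few routes:
Arlen → Colne → Ulver: 13+3 = 16
Arlen → Yarm → Colne → Ulver: 8+5+3 = 16
Arlen → Selby → Ulver: 11+3 = 14
Arlen → Hale → Colne → Ulver: 6+14+3 = 23
Cheapest is Arlen → Selby → Ulver at 14 min.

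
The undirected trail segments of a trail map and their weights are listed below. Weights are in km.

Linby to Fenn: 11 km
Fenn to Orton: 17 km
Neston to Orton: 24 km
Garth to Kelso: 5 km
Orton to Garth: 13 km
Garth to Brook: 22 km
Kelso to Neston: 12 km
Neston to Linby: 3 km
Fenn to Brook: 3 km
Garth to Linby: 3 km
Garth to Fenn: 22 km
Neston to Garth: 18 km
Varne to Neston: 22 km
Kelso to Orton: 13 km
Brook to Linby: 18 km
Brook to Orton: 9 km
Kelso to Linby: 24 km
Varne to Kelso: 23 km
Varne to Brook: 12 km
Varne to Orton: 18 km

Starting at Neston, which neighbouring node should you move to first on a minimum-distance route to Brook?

Enumerating some paths:
Neston–Linby–Fenn–Brook: 3+11+3 = 17
Neston–Linby–Brook: 3+18 = 21
Cheapest is Neston–Linby–Fenn–Brook at 17 km.
So from Neston the first move is to Linby.

Linby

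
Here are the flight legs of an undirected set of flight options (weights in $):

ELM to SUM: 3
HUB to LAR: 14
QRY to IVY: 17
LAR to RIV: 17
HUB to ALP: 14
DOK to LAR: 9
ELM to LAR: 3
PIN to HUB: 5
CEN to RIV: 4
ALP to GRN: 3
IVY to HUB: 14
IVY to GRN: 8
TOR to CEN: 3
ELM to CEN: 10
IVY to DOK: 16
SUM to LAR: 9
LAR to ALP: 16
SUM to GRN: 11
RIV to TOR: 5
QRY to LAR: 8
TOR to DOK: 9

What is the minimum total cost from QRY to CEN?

$21

Shortest distances from QRY:
QRY: 0
LAR: 8  (via QRY)
ELM: 11  (via LAR)
SUM: 14  (via ELM)
IVY: 17  (via QRY)
DOK: 17  (via LAR)
CEN: 21  (via ELM)
Shortest route: QRY–LAR–ELM–CEN = $21.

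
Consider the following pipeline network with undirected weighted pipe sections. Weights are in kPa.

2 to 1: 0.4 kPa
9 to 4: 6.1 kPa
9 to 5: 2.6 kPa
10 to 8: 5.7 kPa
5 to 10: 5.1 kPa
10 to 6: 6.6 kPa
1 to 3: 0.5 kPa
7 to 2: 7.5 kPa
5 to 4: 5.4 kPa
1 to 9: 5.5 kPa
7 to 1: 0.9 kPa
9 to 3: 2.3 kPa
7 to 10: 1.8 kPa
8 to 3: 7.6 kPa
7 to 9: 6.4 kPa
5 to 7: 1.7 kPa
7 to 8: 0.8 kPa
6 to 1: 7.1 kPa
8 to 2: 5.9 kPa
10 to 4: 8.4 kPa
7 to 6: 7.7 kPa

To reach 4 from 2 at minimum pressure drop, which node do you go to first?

Candidate routes:
2–1–3–9–5–4: 0.4+0.5+2.3+2.6+5.4 = 11.2
2–1–3–9–4: 0.4+0.5+2.3+6.1 = 9.3
2–1–7–10–4: 0.4+0.9+1.8+8.4 = 11.5
2–1–7–5–4: 0.4+0.9+1.7+5.4 = 8.4
Cheapest is 2–1–7–5–4 at 8.4 kPa.
So from 2 the first move is to 1.

1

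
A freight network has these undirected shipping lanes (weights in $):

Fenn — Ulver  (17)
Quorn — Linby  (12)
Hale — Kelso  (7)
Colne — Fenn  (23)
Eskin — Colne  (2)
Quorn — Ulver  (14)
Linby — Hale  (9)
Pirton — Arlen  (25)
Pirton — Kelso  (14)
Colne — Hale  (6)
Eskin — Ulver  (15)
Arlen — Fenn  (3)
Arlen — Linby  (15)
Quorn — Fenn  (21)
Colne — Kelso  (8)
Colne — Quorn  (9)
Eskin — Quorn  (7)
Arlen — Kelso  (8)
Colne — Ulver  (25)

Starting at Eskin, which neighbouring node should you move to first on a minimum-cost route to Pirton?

Compare a few routes:
Eskin–Colne–Hale–Kelso–Pirton: 2+6+7+14 = 29
Eskin–Colne–Kelso–Pirton: 2+8+14 = 24
Eskin–Quorn–Colne–Kelso–Pirton: 7+9+8+14 = 38
Cheapest is Eskin–Colne–Kelso–Pirton at $24.
So from Eskin the first move is to Colne.

Colne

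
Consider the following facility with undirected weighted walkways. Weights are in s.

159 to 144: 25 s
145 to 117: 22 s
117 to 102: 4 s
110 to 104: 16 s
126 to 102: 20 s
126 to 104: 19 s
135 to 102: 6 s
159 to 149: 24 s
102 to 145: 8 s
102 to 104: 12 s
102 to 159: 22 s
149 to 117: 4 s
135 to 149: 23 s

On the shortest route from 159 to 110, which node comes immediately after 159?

Compare a few routes:
159 → 102 → 126 → 104 → 110: 22+20+19+16 = 77
159 → 102 → 104 → 110: 22+12+16 = 50
159 → 149 → 135 → 102 → 104 → 110: 24+23+6+12+16 = 81
159 → 149 → 117 → 102 → 104 → 110: 24+4+4+12+16 = 60
Cheapest is 159 → 102 → 104 → 110 at 50 s.
So from 159 the first move is to 102.

102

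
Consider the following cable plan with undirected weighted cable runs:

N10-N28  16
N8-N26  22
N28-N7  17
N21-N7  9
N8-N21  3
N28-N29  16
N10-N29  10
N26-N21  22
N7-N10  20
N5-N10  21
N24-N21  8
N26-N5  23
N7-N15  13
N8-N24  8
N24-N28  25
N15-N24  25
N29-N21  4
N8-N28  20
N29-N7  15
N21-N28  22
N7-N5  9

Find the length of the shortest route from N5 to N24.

Shortest distances from N5:
N5: 0
N7: 9  (via N5)
N21: 18  (via N7)
N8: 21  (via N21)
N10: 21  (via N5)
N29: 22  (via N21)
N15: 22  (via N7)
N26: 23  (via N5)
N28: 26  (via N7)
N24: 26  (via N21)
Shortest route: N5–N7–N21–N24 = 26.

26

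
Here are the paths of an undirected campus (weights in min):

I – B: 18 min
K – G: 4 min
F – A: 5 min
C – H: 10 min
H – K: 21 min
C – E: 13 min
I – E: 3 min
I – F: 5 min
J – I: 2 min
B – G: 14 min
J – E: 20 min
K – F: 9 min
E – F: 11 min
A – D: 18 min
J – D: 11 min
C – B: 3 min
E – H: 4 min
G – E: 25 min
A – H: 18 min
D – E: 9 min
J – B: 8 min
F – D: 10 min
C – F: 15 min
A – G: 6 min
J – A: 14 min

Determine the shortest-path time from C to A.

Enumerating some paths:
C–F–A: 15+5 = 20
C–B–G–A: 3+14+6 = 23
Cheapest is C–F–A at 20 min.

20 min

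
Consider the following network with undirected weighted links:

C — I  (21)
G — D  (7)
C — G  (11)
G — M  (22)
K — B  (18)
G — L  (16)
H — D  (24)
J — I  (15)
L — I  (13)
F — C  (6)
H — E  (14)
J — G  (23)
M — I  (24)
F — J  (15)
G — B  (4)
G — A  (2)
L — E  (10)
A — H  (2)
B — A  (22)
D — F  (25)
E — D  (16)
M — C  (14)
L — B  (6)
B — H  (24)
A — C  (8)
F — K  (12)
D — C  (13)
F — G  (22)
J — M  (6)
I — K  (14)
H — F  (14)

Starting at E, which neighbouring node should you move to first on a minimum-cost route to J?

Enumerating some paths:
E - L - I - J: 10+13+15 = 38
E - H - A - G - J: 14+2+2+23 = 41
Cheapest is E - L - I - J at 38.
So from E the first move is to L.

L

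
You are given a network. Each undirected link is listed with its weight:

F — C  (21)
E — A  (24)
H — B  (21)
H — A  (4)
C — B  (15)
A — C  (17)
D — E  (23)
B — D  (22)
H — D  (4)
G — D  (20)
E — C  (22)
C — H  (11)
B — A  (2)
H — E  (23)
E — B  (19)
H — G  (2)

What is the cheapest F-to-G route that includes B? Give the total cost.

Best F to B: F–C–B costing 36
Best B to G: B–A–H–G costing 8
Total via B: 36 + 8 = 44.

44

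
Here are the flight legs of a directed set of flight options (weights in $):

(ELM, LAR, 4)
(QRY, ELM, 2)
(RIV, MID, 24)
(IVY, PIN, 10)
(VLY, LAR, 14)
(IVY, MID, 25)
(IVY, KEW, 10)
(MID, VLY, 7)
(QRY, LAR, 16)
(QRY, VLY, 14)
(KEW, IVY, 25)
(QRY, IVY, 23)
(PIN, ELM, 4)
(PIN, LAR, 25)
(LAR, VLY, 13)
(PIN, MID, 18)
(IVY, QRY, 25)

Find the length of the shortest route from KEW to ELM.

Running Dijkstra from KEW:
KEW: 0
IVY: 25  (via KEW)
PIN: 35  (via IVY)
ELM: 39  (via PIN)
Shortest route: KEW–IVY–PIN–ELM = $39.

$39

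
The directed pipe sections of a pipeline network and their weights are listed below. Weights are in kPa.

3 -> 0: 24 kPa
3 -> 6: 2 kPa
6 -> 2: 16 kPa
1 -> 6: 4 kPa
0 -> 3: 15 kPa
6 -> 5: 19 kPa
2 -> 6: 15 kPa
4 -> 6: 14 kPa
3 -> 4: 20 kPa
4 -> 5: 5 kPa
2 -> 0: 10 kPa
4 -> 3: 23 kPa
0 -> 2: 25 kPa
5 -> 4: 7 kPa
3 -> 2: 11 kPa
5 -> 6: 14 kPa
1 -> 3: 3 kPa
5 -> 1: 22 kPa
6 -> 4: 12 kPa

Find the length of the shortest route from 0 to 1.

56 kPa

Compare a few routes:
0 - 3 - 6 - 4 - 5 - 1: 15+2+12+5+22 = 56
0 - 3 - 6 - 5 - 1: 15+2+19+22 = 58
The minimum is 56 kPa via 0 - 3 - 6 - 4 - 5 - 1.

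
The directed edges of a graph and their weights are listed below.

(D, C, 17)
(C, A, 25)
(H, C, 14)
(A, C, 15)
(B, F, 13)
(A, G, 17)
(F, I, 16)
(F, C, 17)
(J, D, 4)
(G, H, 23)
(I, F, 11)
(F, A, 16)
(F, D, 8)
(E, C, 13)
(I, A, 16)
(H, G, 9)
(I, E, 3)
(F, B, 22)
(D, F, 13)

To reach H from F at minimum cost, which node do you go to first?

Compare a few routes:
F–A–G–H: 16+17+23 = 56
F–D–C–A–G–H: 8+17+25+17+23 = 90
F–C–A–G–H: 17+25+17+23 = 82
F–I–A–G–H: 16+16+17+23 = 72
The minimum is 56 via F–A–G–H.
So from F the first move is to A.

A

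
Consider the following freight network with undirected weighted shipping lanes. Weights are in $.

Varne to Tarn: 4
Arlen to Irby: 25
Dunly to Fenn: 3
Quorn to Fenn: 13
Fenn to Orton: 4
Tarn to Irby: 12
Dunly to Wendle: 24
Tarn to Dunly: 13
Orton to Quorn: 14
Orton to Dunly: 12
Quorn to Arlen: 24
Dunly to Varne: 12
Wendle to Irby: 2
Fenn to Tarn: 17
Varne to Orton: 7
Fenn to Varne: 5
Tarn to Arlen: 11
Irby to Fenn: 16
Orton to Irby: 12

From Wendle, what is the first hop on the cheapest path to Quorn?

Irby

Compare a few routes:
Wendle–Irby–Orton–Fenn–Quorn: 2+12+4+13 = 31
Wendle–Irby–Orton–Quorn: 2+12+14 = 28
Wendle–Irby–Fenn–Quorn: 2+16+13 = 31
The minimum is $28 via Wendle–Irby–Orton–Quorn.
So from Wendle the first move is to Irby.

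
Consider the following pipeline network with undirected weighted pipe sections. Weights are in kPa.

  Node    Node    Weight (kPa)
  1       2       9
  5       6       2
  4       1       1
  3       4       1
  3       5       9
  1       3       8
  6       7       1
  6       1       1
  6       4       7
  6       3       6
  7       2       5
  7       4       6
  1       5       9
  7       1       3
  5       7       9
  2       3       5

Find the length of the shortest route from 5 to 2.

Compare a few routes:
5–6–1–4–3–2: 2+1+1+1+5 = 10
5–6–7–2: 2+1+5 = 8
The minimum is 8 kPa via 5–6–7–2.

8 kPa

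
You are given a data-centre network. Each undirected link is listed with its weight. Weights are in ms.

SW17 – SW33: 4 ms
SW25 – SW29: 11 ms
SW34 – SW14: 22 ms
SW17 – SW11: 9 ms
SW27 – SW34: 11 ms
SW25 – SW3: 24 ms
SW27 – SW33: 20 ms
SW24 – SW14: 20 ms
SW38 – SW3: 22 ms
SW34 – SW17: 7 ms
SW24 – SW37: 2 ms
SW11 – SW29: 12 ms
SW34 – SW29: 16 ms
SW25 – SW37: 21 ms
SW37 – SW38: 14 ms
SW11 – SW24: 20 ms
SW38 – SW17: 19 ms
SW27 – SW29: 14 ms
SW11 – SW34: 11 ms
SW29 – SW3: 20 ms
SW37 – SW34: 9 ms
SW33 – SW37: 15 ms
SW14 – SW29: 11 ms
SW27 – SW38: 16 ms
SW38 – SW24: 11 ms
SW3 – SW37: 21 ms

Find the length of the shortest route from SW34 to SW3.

Candidate routes:
SW34 → SW37 → SW3: 9+21 = 30
SW34 → SW29 → SW3: 16+20 = 36
The minimum is 30 ms via SW34 → SW37 → SW3.

30 ms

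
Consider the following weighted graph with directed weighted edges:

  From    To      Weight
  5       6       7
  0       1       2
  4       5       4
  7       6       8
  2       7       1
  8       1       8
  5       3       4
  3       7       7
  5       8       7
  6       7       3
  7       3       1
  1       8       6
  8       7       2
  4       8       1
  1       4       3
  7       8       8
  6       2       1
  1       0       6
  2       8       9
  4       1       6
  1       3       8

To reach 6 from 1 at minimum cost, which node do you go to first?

4

Candidate routes:
1 → 8 → 7 → 6: 6+2+8 = 16
1 → 4 → 8 → 7 → 6: 3+1+2+8 = 14
The minimum is 14 via 1 → 4 → 8 → 7 → 6.
So from 1 the first move is to 4.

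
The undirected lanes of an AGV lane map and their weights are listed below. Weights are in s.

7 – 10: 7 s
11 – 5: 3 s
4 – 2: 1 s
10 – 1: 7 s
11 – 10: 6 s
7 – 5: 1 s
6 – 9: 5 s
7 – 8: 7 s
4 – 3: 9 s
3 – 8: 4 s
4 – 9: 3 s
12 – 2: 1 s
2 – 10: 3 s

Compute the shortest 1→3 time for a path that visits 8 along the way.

Best 1 to 8: 1–10–7–8 costing 21
Shortest 8→3: 8–3 = 4
Total via 8: 21 + 4 = 25 s.

25 s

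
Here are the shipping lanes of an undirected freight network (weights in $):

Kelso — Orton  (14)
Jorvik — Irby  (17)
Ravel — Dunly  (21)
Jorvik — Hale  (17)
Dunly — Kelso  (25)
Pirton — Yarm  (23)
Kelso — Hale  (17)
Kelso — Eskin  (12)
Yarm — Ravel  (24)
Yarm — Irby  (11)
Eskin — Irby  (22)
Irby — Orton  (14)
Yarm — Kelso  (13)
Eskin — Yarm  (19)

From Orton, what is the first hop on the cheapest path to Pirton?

Irby

Candidate routes:
Orton–Irby–Yarm–Pirton: 14+11+23 = 48
Orton–Kelso–Yarm–Pirton: 14+13+23 = 50
The minimum is $48 via Orton–Irby–Yarm–Pirton.
So from Orton the first move is to Irby.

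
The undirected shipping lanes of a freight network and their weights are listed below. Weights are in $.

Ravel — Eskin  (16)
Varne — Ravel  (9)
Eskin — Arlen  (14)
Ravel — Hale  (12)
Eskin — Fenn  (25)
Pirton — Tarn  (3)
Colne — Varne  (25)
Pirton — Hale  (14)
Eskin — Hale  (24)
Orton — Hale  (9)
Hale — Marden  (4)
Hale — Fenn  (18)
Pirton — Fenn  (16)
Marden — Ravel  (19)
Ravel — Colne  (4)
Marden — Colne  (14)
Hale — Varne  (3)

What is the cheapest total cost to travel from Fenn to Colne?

Enumerating some paths:
Fenn - Hale - Marden - Colne: 18+4+14 = 36
Fenn - Eskin - Ravel - Colne: 25+16+4 = 45
Fenn - Hale - Ravel - Colne: 18+12+4 = 34
Cheapest is Fenn - Hale - Ravel - Colne at $34.

$34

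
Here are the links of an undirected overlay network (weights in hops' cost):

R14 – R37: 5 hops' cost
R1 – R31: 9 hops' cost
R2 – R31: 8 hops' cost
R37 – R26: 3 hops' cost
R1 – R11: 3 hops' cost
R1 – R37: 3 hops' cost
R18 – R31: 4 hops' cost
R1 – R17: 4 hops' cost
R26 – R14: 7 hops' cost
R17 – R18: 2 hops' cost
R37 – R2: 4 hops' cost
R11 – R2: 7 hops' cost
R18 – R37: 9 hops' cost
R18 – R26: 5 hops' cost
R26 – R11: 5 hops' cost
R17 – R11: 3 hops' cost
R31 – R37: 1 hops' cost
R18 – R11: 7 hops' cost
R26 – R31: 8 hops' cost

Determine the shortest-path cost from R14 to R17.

12 hops' cost

Running Dijkstra from R14:
R14: 0
R37: 5  (via R14)
R31: 6  (via R37)
R26: 7  (via R14)
R1: 8  (via R37)
R2: 9  (via R37)
R18: 10  (via R31)
R11: 11  (via R1)
R17: 12  (via R1)
Shortest route: R14 → R37 → R1 → R17 = 12 hops' cost.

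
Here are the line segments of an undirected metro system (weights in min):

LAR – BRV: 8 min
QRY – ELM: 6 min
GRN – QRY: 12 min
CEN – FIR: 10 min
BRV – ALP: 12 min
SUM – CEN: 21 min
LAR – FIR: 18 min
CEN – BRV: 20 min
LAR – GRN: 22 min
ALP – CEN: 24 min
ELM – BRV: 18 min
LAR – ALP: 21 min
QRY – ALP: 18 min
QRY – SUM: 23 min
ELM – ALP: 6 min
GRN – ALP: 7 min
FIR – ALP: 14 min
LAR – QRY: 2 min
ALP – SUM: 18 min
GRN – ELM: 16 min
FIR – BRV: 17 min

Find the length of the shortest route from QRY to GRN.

12 min

Compare a few routes:
QRY–ELM–ALP–GRN: 6+6+7 = 19
QRY–GRN: 12 = 12
The minimum is 12 min via QRY–GRN.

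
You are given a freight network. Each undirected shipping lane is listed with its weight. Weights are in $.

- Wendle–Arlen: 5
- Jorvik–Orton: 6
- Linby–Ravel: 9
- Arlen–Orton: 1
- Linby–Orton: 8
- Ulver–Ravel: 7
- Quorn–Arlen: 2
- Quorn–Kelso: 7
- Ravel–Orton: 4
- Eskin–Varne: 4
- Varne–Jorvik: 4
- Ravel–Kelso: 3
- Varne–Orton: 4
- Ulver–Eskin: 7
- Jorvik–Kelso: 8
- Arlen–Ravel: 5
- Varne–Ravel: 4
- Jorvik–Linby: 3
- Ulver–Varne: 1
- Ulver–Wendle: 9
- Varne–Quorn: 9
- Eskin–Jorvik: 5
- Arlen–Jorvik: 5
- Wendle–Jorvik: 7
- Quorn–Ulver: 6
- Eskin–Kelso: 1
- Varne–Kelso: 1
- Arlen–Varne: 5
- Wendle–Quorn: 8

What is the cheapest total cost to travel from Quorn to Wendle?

Candidate routes:
Quorn → Ulver → Wendle: 6+9 = 15
Quorn → Wendle: 8 = 8
Quorn → Arlen → Wendle: 2+5 = 7
Quorn → Arlen → Jorvik → Wendle: 2+5+7 = 14
The minimum is $7 via Quorn → Arlen → Wendle.

$7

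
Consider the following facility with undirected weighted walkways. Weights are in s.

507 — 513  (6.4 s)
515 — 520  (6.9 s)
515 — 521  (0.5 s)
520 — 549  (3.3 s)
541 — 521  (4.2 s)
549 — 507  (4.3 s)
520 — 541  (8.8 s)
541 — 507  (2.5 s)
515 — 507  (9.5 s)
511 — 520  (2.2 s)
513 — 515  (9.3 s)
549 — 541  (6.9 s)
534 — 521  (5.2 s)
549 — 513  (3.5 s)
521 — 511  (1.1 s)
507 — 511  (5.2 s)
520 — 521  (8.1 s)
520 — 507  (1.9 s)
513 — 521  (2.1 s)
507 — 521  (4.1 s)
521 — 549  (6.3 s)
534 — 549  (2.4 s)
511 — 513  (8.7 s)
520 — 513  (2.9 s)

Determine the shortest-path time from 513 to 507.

4.8 s

Candidate routes:
513 - 507: 6.4 = 6.4
513 - 521 - 507: 2.1+4.1 = 6.2
513 - 520 - 507: 2.9+1.9 = 4.8
Cheapest is 513 - 520 - 507 at 4.8 s.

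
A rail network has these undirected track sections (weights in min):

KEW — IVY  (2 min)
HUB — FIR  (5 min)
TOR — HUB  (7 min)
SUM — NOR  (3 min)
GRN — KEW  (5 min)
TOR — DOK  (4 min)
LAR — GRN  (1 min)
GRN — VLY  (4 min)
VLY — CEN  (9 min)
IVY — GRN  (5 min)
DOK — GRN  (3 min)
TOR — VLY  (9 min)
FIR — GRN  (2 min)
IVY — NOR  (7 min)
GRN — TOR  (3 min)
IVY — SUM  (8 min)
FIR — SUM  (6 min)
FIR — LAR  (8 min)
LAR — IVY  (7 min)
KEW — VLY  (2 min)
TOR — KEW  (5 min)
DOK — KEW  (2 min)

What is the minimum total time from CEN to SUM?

21 min

Running Dijkstra from CEN:
CEN: 0
VLY: 9  (via CEN)
KEW: 11  (via VLY)
DOK: 13  (via KEW)
IVY: 13  (via KEW)
GRN: 13  (via VLY)
LAR: 14  (via GRN)
FIR: 15  (via GRN)
TOR: 16  (via KEW)
NOR: 20  (via IVY)
HUB: 20  (via FIR)
SUM: 21  (via IVY)
Shortest route: CEN–VLY–KEW–IVY–SUM = 21 min.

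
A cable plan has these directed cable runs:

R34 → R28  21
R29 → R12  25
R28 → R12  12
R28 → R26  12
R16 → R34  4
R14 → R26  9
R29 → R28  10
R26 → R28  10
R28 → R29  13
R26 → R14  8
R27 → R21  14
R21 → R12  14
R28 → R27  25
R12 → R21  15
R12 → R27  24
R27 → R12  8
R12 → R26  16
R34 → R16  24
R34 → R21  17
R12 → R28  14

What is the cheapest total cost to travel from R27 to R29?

35

Running Dijkstra from R27:
R27: 0
R12: 8  (via R27)
R21: 14  (via R27)
R28: 22  (via R12)
R26: 24  (via R12)
R14: 32  (via R26)
R29: 35  (via R28)
Shortest route: R27–R12–R28–R29 = 35.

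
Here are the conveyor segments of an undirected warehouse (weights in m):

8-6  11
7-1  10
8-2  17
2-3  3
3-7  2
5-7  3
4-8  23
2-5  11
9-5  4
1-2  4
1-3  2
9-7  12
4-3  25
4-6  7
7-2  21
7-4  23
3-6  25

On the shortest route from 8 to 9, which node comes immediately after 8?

Compare a few routes:
8–2–3–7–5–9: 17+3+2+3+4 = 29
8–2–1–3–7–5–9: 17+4+2+2+3+4 = 32
The minimum is 29 m via 8–2–3–7–5–9.
So from 8 the first move is to 2.

2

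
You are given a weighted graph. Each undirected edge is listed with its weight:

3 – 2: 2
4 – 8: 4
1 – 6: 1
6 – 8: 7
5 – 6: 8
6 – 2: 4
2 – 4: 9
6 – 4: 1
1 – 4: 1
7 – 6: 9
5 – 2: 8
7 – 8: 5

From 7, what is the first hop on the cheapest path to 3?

Candidate routes:
7 → 8 → 4 → 6 → 2 → 3: 5+4+1+4+2 = 16
7 → 8 → 6 → 2 → 3: 5+7+4+2 = 18
7 → 6 → 2 → 3: 9+4+2 = 15
7 → 8 → 4 → 1 → 6 → 2 → 3: 5+4+1+1+4+2 = 17
Cheapest is 7 → 6 → 2 → 3 at 15.
So from 7 the first move is to 6.

6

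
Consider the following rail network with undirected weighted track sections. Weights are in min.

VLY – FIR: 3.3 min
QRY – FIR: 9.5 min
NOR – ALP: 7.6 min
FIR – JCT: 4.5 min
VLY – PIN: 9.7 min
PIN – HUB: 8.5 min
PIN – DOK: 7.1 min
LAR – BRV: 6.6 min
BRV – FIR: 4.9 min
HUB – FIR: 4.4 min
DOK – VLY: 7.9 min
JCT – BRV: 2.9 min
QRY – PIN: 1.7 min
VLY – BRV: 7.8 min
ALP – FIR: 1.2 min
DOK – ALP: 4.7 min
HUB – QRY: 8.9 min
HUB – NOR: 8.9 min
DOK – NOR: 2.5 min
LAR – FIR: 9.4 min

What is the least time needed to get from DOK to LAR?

Enumerating some paths:
DOK → ALP → FIR → JCT → BRV → LAR: 4.7+1.2+4.5+2.9+6.6 = 19.9
DOK → ALP → FIR → LAR: 4.7+1.2+9.4 = 15.3
DOK → ALP → FIR → BRV → LAR: 4.7+1.2+4.9+6.6 = 17.4
The minimum is 15.3 min via DOK → ALP → FIR → LAR.

15.3 min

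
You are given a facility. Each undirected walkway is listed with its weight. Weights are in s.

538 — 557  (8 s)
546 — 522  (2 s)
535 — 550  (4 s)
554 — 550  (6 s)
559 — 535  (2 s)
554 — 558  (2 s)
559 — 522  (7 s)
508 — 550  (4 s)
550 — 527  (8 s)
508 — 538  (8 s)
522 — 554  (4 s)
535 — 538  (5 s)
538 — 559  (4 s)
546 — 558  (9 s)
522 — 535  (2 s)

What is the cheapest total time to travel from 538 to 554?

11 s

Running Dijkstra from 538:
538: 0
559: 4  (via 538)
535: 5  (via 538)
522: 7  (via 535)
508: 8  (via 538)
557: 8  (via 538)
550: 9  (via 535)
546: 9  (via 522)
554: 11  (via 522)
Shortest route: 538 → 535 → 522 → 554 = 11 s.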